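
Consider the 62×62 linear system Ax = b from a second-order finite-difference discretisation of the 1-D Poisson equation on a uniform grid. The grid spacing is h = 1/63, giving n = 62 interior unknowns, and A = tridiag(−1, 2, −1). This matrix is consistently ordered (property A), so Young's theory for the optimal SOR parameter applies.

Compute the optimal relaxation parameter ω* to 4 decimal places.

B_J for the 62×62 system has eigenvalues cos(kπ/63); ρ_J = cos(π/63) = 0.9988.
1 − cos²(π/63) = sin²(π/63) ⇒ √(1−ρ_J²) = sin(π/63) = 0.04985.
Then 2/(1+√(1−ρ_J²)) = 2/(1+0.04985); ω* = 2/1.04985 = 1.9050.
ρ(B_{ω*}) = ω*−1 = 0.9050

ω* = 1.9050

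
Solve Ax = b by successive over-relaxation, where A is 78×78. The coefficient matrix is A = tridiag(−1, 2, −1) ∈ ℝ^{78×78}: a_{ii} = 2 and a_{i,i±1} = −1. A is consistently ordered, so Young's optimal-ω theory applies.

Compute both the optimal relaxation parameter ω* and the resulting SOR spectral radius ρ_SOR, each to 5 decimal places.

ω* = 1.92353, ρ_SOR = 0.92353

½·tridiag(1,0,1) at n=78: λ_k = cos(kπ/79); max |λ| at k=1 ⇒ ρ_J = cos(π/79) ≈ 0.99921.
√(1−ρ_J²) simplifies to sin(π/79) = 0.039757.
ω* = 2/(1 + 0.039757) = 2/1.039757 = 1.92353.
[ρ_SOR] ω* − 1 = 0.92353.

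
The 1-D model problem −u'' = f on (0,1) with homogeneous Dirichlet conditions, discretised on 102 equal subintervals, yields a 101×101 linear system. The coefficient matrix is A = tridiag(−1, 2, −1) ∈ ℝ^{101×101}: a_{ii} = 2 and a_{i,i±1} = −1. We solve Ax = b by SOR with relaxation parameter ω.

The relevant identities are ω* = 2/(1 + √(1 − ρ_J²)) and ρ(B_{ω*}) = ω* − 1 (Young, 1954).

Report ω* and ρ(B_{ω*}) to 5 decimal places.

ω* = 1.94025, ρ_SOR = 0.94025

n=101: λ(B_J) = 1 − λ(A)/2 = cos(kπ/102); k=1 gives ρ_J = 0.99953.
√(1−ρ_J²) = |sin(π/102)| = 0.030795
So ω* = 2/1.030795 = 1.94025 (Young).
Hence ρ(B_{ω*}) = 1.94025 − 1 = 0.94025.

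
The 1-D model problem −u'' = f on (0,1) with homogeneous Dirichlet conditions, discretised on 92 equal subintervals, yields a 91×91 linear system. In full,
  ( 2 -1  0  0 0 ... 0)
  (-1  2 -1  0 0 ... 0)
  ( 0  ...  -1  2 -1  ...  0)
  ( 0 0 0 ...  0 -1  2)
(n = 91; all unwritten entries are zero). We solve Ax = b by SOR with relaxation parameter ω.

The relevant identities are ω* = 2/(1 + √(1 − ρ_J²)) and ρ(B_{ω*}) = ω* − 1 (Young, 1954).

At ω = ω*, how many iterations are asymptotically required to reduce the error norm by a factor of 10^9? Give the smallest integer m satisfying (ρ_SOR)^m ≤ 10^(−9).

B_J for the 91×91 system has eigenvalues cos(kπ/92); ρ_J = cos(π/92) = 0.9994170.
1 − cos²(π/92) = sin²(π/92) ⇒ √(1−ρ_J²) = sin(π/92) = 0.0341411.
Then 2/(1+√(1−ρ_J²)) = 2/(1+0.0341411); ω* = 2/1.0341411 = 1.9339721.
At ω = 1.9339721 every |λ(B_ω)| = ω−1, so ρ_SOR = 0.9339721.
9·ln10 = 20.7233; −ln(0.9339721) = 0.0683087; m = ⌈20.7233/0.0683087⌉ = ⌈303.377⌉ = 304.

m = 304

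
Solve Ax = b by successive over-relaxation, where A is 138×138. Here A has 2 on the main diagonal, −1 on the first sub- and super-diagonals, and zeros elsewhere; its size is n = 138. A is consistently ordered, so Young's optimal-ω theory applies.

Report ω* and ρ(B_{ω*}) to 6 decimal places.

B_J for the 138×138 system has eigenvalues cos(kπ/139); ρ_J = cos(π/139) = 0.999745.
root = sin(π/139) = 0.0225995  (since 1−cos² = sin²).
So ω* = 2/1.0225995 = 1.955800 (Young).
[ρ_SOR] ω* − 1 = 0.955800.

ω* = 1.955800, ρ_SOR = 0.955800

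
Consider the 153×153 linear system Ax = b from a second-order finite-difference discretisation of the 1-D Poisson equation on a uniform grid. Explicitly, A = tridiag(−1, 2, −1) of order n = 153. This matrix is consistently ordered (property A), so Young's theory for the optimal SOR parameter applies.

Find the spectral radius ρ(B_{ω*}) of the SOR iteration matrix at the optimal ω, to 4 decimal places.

[ρ_J] n=153: ρ(B_J) = cos(π/(n+1)) = cos(π/154) = 0.9998.
√(1−ρ_J²) simplifies to sin(π/154) = 0.02040.
Then 2/(1+√(1−ρ_J²)) = 2/(1+0.02040); ω* = 2/1.02040 = 1.9600.
and ρ(B_{ω*}) = 1.9600 − 1 = 0.9600.

ρ_SOR = 0.9600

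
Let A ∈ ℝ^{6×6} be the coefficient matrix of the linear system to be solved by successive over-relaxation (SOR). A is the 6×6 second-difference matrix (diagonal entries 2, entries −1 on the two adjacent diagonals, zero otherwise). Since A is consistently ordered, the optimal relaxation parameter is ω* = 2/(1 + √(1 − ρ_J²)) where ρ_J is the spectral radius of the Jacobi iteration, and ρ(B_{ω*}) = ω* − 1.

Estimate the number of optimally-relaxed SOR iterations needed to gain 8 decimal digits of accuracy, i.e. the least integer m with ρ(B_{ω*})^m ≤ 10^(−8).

m = 20

B_J for the 6×6 system has eigenvalues cos(kπ/7); ρ_J = cos(π/7) = 0.9009689.
1 − cos²(π/7) = sin²(π/7) ⇒ √(1−ρ_J²) = sin(π/7) = 0.4338837.
ω* = 2 / (1 + 0.4338837) = 2 / 1.4338837 ≈ 1.3948133.
ρ_SOR = ω* − 1 = 1.3948133 − 1 = 0.3948133.
ρ_SOR^m ≤ 10^(−8) ⇔ m ≥ 8·ln10/(−ln 0.3948133) = 18.4207/0.929342 = 19.821; m = ⌈19.821⌉ = 20.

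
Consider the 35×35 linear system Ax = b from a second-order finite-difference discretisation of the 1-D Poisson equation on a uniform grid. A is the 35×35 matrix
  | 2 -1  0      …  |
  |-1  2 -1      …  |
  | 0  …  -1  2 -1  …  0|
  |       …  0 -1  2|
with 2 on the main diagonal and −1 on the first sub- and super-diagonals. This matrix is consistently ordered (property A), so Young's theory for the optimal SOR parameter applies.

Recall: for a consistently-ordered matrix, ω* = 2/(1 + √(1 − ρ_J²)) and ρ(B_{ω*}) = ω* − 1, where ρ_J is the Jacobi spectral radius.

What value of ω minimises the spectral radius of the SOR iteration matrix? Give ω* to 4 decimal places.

ω* = 1.8397

ρ_J = max_k |cos(kπ/36)| = cos(π/36) = 0.9962
√(1 − cos²(π/36)) = sin(π/36) ≈ 0.08716.
ω* = 2 / (1 + 0.08716) = 2 / 1.08716 ≈ 1.8397.
and ρ(B_{ω*}) = 1.8397 − 1 = 0.8397.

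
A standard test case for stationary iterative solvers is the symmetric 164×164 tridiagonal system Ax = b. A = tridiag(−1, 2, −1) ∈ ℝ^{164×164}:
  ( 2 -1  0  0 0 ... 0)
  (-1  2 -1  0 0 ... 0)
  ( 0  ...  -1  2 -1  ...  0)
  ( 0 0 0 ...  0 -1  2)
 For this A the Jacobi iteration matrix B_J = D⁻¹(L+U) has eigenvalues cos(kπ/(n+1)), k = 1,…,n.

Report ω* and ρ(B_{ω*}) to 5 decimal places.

ω* = 1.96263, ρ_SOR = 0.96263

spectrum of D⁻¹(L+U) = {cos(kπ/165) : 1≤k≤164}; ρ_J = cos(π/165) = 0.99982.
√(1−ρ_J²) = |sin(π/165)| = 0.019039
ω* = 2/(1+0.019039) = 1.96263
ρ(B_{ω*}) = ω*−1 = 0.96263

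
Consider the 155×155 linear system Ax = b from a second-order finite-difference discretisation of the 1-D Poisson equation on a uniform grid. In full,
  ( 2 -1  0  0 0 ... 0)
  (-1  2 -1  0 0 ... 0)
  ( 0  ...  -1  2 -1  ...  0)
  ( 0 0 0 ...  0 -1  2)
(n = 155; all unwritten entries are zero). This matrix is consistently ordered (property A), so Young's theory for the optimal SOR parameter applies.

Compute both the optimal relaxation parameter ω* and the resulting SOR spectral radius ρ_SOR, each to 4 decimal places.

[ρ_J] n=155: ρ(B_J) = cos(π/(n+1)) = cos(π/156) = 0.9998.
√(1−ρ_J²) = |sin(π/156)| = 0.02014
Young: ω* = 2/(1+√(1−ρ_J²)) = 2/(1+0.02014) = 2/1.02014 = 1.9605.
ρ_SOR = ω* − 1 = 1.9605 − 1 = 0.9605.

ω* = 1.9605, ρ_SOR = 0.9605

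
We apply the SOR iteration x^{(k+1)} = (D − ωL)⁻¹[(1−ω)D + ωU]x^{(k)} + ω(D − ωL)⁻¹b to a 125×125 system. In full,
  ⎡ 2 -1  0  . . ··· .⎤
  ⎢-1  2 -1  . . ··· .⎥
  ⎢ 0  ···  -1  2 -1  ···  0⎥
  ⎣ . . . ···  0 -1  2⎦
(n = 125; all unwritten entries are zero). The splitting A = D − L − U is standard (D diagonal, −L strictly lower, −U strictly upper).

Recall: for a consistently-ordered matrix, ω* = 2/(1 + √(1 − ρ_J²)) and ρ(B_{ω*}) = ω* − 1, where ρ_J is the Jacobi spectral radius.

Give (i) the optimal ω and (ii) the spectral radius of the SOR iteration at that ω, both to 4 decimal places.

B_J for the 125×125 system has eigenvalues cos(kπ/126); ρ_J = cos(π/126) = 0.9997.
1 − cos²(π/126) = sin²(π/126) ⇒ √(1−ρ_J²) = sin(π/126) = 0.02493.
[ω*] 2 ÷ (1 + 0.02493) = 2 ÷ 1.02493 = 1.9514.
ρ_SOR = ω* − 1 ≈ 0.9514.

ω* = 1.9514, ρ_SOR = 0.9514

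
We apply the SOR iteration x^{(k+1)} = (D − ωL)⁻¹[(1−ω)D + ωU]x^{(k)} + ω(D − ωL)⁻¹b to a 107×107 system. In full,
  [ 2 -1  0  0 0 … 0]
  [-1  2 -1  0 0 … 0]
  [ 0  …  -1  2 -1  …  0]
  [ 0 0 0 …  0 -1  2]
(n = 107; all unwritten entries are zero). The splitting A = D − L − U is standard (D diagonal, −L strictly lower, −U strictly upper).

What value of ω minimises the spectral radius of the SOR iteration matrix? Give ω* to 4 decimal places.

ω* = 1.9435

spectrum of D⁻¹(L+U) = {cos(kπ/108) : 1≤k≤107}; ρ_J = cos(π/108) = 0.9996.
root = sin(π/108) = 0.02908  (since 1−cos² = sin²).
Young: ω* = 2/(1+√(1−ρ_J²)) = 2/(1+0.02908) = 2/1.02908 = 1.9435.
At ω = 1.9435 every |λ(B_ω)| = ω−1, so ρ_SOR = 0.9435.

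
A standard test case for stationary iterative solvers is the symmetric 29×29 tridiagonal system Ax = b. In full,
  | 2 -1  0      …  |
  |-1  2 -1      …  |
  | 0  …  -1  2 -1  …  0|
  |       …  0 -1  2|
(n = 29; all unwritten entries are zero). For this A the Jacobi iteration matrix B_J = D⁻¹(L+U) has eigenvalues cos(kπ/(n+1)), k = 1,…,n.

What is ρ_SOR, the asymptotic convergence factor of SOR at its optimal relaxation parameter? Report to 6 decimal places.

ρ_SOR = 0.810727

spectrum of D⁻¹(L+U) = {cos(kπ/30) : 1≤k≤29}; ρ_J = cos(π/30) = 0.994522.
1 − cos²(π/30) = sin²(π/30) ⇒ √(1−ρ_J²) = sin(π/30) = 0.1045285.
Then 2/(1+√(1−ρ_J²)) = 2/(1+0.1045285); ω* = 2/1.1045285 = 1.810727.
ρ(B_{ω*}) = ω*−1 = 0.810727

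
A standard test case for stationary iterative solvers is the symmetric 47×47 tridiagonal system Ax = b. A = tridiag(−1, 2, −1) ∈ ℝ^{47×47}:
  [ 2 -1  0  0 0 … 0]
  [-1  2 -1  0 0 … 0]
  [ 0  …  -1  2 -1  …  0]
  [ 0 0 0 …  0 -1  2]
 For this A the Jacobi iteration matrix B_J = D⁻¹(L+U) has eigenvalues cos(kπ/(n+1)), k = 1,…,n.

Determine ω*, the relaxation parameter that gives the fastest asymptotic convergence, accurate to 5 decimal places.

spectrum of D⁻¹(L+U) = {cos(kπ/48) : 1≤k≤47}; ρ_J = cos(π/48) = 0.99786.
√(1−ρ_J²) = |sin(π/48)| = 0.065403
Then 2/(1+√(1−ρ_J²)) = 2/(1+0.065403); ω* = 2/1.065403 = 1.87722.
At ω = 1.87722 every |λ(B_ω)| = ω−1, so ρ_SOR = 0.87722.

ω* = 1.87722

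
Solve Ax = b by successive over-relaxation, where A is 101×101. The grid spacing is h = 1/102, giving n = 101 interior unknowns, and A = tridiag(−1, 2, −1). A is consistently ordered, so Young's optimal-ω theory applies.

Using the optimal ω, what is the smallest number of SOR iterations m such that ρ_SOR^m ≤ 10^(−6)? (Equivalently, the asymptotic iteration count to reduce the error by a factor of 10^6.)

m = 225

With n=101, ρ(Jacobi) = cos(π/102) = 0.9995257.
root = sin(π/102) = 0.0307951  (since 1−cos² = sin²).
ω* = 2 / (1 + 0.0307951) = 2 / 1.0307951 ≈ 1.9402498.
At ω = 1.9402498 every |λ(B_ω)| = ω−1, so ρ_SOR = 0.9402498.
For 6 digits: m = 6·ln10 / (−ln 0.9402498) = 13.8155/0.0616097 = 224.242; round up → m = 225.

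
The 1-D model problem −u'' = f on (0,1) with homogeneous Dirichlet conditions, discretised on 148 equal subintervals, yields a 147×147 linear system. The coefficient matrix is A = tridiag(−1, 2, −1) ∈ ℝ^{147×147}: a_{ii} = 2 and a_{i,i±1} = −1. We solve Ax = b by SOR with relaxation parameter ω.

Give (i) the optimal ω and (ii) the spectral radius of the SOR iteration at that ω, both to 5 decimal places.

ω* = 1.95843, ρ_SOR = 0.95843

spectrum of D⁻¹(L+U) = {cos(kπ/148) : 1≤k≤147}; ρ_J = cos(π/148) = 0.99977.
√(1−ρ_J²) simplifies to sin(π/148) = 0.021225.
ω* = 2 / (1 + 0.021225) = 2 / 1.021225 ≈ 1.95843.
[ρ_SOR] ω* − 1 = 0.95843.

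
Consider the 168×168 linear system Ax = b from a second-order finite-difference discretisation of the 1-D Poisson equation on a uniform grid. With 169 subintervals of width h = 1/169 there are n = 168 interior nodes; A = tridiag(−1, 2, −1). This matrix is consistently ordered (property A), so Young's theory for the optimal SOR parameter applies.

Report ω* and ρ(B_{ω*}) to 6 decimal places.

ω* = 1.963502, ρ_SOR = 0.963502

B_J for the 168×168 system has eigenvalues cos(kπ/169); ρ_J = cos(π/169) = 0.999827.
√(1−ρ_J²) simplifies to sin(π/169) = 0.0185882.
Young: ω* = 2/(1+√(1−ρ_J²)) = 2/(1+0.0185882) = 2/1.0185882 = 1.963502.
ρ_SOR = ω* − 1 ≈ 0.963502.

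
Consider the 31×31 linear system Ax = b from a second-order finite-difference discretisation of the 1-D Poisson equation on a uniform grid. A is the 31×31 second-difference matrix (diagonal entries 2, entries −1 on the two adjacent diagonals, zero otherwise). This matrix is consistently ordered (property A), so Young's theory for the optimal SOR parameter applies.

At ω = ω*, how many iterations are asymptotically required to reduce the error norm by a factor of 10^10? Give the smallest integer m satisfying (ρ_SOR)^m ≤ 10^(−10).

m = 118

With n=31, ρ(Jacobi) = cos(π/32) = 0.9951847.
√(1−ρ_J²) = |sin(π/32)| = 0.0980171
[ω*] 2 ÷ (1 + 0.0980171) = 2 ÷ 1.0980171 = 1.8214653.
ρ_SOR = ω* − 1 = 1.8214653 − 1 = 0.8214653.
(0.8214653)^m ≤ 10^{−10}  ⇒  m·ln(0.8214653) ≤ −10·ln10  ⇒  m ≥ 117.081  ⇒  m = 118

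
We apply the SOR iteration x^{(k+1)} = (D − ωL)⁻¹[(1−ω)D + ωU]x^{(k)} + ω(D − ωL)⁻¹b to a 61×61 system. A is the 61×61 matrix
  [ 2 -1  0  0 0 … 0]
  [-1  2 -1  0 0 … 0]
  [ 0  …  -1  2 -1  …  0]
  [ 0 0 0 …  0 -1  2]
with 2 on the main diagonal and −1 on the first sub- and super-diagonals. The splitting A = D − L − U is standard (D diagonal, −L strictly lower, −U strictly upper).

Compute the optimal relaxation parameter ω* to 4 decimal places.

ω* = 1.9036

n=61: λ(B_J) = 1 − λ(A)/2 = cos(kπ/62); k=1 gives ρ_J = 0.9987.
1 − cos²(π/62) = sin²(π/62) ⇒ √(1−ρ_J²) = sin(π/62) = 0.05065.
Then 2/(1+√(1−ρ_J²)) = 2/(1+0.05065); ω* = 2/1.05065 = 1.9036.
At ω = 1.9036 every |λ(B_ω)| = ω−1, so ρ_SOR = 0.9036.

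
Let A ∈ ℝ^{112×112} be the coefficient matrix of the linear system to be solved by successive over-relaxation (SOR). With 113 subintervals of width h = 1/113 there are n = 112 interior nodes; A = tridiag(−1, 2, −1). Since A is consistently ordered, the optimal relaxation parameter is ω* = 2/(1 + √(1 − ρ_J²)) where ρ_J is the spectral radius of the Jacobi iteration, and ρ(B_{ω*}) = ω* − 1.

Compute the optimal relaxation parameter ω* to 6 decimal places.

ω* = 1.945907

spectrum of D⁻¹(L+U) = {cos(kπ/113) : 1≤k≤112}; ρ_J = cos(π/113) = 0.999614.
root = sin(π/113) = 0.0277981  (since 1−cos² = sin²).
Then 2/(1+√(1−ρ_J²)) = 2/(1+0.0277981); ω* = 2/1.0277981 = 1.945907.
ρ(B_{ω*}) = ω*−1 = 0.945907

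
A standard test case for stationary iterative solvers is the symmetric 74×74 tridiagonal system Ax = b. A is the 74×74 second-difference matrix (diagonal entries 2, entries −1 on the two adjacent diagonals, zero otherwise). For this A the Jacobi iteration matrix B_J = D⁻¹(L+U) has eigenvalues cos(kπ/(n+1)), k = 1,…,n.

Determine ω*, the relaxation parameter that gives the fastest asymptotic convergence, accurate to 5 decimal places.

B_J for the 74×74 system has eigenvalues cos(kπ/75); ρ_J = cos(π/75) = 0.99912.
√(1−ρ_J²) = |sin(π/75)| = 0.041876
Then 2/(1+√(1−ρ_J²)) = 2/(1+0.041876); ω* = 2/1.041876 = 1.91961.
ρ_SOR = ω* − 1 = 1.91961 − 1 = 0.91961.

ω* = 1.91961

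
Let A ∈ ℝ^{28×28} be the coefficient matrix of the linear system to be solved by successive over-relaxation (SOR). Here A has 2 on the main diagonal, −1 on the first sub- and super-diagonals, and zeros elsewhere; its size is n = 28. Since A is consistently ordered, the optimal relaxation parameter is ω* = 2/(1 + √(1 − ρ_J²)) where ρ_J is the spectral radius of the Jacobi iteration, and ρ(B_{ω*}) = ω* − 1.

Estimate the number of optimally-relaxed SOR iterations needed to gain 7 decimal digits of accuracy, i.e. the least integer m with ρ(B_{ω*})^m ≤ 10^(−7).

[ρ_J] n=28: ρ(B_J) = cos(π/(n+1)) = cos(π/29) = 0.9941380.
√(1 − cos²(π/29)) = sin(π/29) ≈ 0.1081190.
So ω* = 2/1.1081190 = 1.8048603 (Young).
ρ(B_{ω*}) = ω*−1 = 0.8048603
(0.8048603)^m ≤ 10^{−7}  ⇒  m·ln(0.8048603) ≤ −7·ln10  ⇒  m ≥ 74.247  ⇒  m = 75

m = 75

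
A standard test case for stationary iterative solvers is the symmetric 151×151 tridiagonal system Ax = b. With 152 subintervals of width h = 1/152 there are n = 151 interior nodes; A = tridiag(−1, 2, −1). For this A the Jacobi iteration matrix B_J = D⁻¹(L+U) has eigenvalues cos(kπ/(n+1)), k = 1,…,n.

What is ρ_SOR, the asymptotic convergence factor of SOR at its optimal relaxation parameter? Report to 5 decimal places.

B_J for the 151×151 system has eigenvalues cos(kπ/152); ρ_J = cos(π/152) = 0.99979.
√(1 − cos²(π/152)) = sin(π/152) ≈ 0.020667.
So ω* = 2/1.020667 = 1.95950 (Young).
At ω = 1.95950 every |λ(B_ω)| = ω−1, so ρ_SOR = 0.95950.

ρ_SOR = 0.95950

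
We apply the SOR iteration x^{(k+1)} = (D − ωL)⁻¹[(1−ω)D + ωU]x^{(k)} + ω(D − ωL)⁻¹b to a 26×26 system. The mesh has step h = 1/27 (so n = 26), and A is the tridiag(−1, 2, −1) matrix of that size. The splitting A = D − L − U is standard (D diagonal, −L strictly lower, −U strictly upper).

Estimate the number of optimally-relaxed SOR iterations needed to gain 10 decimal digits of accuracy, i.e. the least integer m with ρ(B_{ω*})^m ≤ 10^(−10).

m = 99

n=26: λ(B_J) = 1 − λ(A)/2 = cos(kπ/27); k=1 gives ρ_J = 0.9932384.
√(1−ρ_J²) = |sin(π/27)| = 0.1160929
ω* = 2/(1+0.1160929) = 1.7919655
At ω = 1.7919655 every |λ(B_ω)| = ω−1, so ρ_SOR = 0.7919655.
ρ_SOR^m ≤ 10^(−10) ⇔ m ≥ 10·ln10/(−ln 0.7919655) = 23.0259/0.233237 = 98.723; m = ⌈98.723⌉ = 99.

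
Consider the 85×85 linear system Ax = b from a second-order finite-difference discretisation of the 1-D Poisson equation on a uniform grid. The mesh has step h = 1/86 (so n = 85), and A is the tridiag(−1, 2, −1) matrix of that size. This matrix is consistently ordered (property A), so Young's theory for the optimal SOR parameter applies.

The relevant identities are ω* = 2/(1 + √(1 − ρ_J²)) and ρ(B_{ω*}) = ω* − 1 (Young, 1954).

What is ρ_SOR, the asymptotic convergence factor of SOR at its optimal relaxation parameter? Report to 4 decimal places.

ρ_SOR = 0.9295

n=85: λ(B_J) = 1 − λ(A)/2 = cos(kπ/86); k=1 gives ρ_J = 0.9993.
√(1 − cos²(π/86)) = sin(π/86) ≈ 0.03652.
ω* = 2/(1+0.03652) = 1.9295
ρ_SOR = ω* − 1 = 1.9295 − 1 = 0.9295.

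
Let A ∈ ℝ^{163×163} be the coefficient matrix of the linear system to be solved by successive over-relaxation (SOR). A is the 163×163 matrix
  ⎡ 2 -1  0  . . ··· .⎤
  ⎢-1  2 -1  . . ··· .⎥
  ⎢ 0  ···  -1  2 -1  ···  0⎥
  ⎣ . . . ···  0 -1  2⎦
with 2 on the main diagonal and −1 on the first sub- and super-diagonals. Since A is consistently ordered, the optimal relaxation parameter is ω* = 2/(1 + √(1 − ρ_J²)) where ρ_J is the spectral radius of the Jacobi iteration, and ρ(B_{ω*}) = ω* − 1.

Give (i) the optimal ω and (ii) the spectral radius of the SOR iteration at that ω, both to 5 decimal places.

ω* = 1.96241, ρ_SOR = 0.96241

[ρ_J] n=163: ρ(B_J) = cos(π/(n+1)) = cos(π/164) = 0.99982.
root = sin(π/164) = 0.019155  (since 1−cos² = sin²).
[ω*] 2 ÷ (1 + 0.019155) = 2 ÷ 1.019155 = 1.96241.
ρ_SOR = ω* − 1 = 1.96241 − 1 = 0.96241.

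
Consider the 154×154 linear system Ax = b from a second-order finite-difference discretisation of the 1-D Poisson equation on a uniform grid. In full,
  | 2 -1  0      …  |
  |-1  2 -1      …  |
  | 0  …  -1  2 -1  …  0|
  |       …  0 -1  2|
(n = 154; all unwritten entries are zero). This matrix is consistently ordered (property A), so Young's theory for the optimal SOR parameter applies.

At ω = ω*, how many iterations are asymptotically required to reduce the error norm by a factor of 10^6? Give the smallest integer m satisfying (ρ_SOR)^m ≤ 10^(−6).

m = 341

ρ_J = max_k |cos(kπ/155)| = cos(π/155) = 0.9997946
1 − cos²(π/155) = sin²(π/155) ⇒ √(1−ρ_J²) = sin(π/155) = 0.0202670.
Then 2/(1+√(1−ρ_J²)) = 2/(1+0.0202670); ω* = 2/1.0202670 = 1.9602712.
ρ_SOR = ω* − 1 ≈ 0.9602712.
m ≥ 6·ln10 / (−ln 0.9602712) = 340.791; smallest integer m = 341.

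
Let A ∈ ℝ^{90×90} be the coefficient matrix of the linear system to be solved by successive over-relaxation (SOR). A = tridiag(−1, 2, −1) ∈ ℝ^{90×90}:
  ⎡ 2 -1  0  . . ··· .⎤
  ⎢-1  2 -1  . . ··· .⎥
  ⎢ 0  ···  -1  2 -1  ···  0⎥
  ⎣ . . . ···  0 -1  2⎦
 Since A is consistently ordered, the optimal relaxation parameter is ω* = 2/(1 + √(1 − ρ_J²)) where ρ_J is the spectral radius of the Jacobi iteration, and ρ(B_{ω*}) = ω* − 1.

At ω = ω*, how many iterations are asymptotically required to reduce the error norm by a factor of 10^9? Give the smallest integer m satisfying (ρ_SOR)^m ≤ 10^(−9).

spectrum of D⁻¹(L+U) = {cos(kπ/91) : 1≤k≤90}; ρ_J = cos(π/91) = 0.9994041.
√(1−ρ_J²) simplifies to sin(π/91) = 0.0345161.
Young: ω* = 2/(1+√(1−ρ_J²)) = 2/(1+0.0345161) = 2/1.0345161 = 1.9332710.
ρ_SOR = ω* − 1 ≈ 0.9332710.
9·ln10 = 20.7233; −ln(0.9332710) = 0.0690597; m = ⌈20.7233/0.0690597⌉ = ⌈300.078⌉ = 301.

m = 301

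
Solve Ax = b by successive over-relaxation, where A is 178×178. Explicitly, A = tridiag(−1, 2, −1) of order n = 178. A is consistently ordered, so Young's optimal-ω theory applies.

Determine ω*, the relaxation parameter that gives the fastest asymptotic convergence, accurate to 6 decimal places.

ω* = 1.965506

[ρ_J] n=178: ρ(B_J) = cos(π/(n+1)) = cos(π/179) = 0.999846.
root = sin(π/179) = 0.0175499  (since 1−cos² = sin²).
Then 2/(1+√(1−ρ_J²)) = 2/(1+0.0175499); ω* = 2/1.0175499 = 1.965506.
ρ_SOR = ω* − 1 ≈ 0.965506.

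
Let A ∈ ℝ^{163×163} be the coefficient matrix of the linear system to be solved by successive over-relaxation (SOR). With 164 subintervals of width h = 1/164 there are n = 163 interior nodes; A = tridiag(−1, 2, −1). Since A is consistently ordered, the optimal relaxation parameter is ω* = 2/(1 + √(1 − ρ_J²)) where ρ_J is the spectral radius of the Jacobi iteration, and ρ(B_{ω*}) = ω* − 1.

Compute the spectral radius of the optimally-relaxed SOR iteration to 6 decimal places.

n=163: λ(B_J) = 1 − λ(A)/2 = cos(kπ/164); k=1 gives ρ_J = 0.999817.
1 − cos²(π/164) = sin²(π/164) ⇒ √(1−ρ_J²) = sin(π/164) = 0.0191549.
[ω*] 2 ÷ (1 + 0.0191549) = 2 ÷ 1.0191549 = 1.962410.
[ρ_SOR] ω* − 1 = 0.962410.

ρ_SOR = 0.962410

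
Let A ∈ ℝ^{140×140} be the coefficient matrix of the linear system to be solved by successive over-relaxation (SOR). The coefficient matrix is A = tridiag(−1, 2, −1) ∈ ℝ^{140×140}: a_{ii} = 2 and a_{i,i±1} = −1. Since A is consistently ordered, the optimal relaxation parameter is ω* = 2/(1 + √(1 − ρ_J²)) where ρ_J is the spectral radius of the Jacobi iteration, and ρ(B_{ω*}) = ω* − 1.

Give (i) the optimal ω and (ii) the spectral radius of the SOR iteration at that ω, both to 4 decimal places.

spectrum of D⁻¹(L+U) = {cos(kπ/141) : 1≤k≤140}; ρ_J = cos(π/141) = 0.9998.
root = sin(π/141) = 0.02228  (since 1−cos² = sin²).
ω* = 2/(1+0.02228) = 1.9564
ρ_SOR = ω* − 1 ≈ 0.9564.

ω* = 1.9564, ρ_SOR = 0.9564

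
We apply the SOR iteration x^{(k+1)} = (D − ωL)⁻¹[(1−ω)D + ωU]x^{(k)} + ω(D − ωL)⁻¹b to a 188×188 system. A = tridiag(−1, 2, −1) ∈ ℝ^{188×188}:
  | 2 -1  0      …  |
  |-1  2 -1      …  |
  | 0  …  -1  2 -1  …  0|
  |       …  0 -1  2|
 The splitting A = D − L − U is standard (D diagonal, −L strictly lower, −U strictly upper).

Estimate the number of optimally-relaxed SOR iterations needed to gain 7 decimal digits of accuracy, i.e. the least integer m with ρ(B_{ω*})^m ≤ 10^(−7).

m = 485

B_J for the 188×188 system has eigenvalues cos(kπ/189); ρ_J = cos(π/189) = 0.9998619.
√(1−ρ_J²) simplifies to sin(π/189) = 0.0166214.
ω* = 2/(1 + 0.0166214) = 2/1.0166214 = 1.9673007.
ρ_SOR = ω* − 1 ≈ 0.9673007.
m ≥ 7·ln10 / (−ln 0.9673007) = 484.815; smallest integer m = 485.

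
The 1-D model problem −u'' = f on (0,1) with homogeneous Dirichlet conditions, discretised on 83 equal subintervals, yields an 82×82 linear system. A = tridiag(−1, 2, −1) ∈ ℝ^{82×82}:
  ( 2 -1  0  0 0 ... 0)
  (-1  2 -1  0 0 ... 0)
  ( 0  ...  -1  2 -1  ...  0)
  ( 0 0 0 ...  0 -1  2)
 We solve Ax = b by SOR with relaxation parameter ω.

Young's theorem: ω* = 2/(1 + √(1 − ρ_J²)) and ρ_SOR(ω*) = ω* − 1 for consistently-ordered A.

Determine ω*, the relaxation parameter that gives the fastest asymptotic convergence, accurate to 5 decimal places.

½·tridiag(1,0,1) at n=82: λ_k = cos(kπ/83); max |λ| at k=1 ⇒ ρ_J = cos(π/83) ≈ 0.99928.
√(1−ρ_J²) = |sin(π/83)| = 0.037841
ω* = 2/(1+0.037841) = 1.92708
[ρ_SOR] ω* − 1 = 0.92708.

ω* = 1.92708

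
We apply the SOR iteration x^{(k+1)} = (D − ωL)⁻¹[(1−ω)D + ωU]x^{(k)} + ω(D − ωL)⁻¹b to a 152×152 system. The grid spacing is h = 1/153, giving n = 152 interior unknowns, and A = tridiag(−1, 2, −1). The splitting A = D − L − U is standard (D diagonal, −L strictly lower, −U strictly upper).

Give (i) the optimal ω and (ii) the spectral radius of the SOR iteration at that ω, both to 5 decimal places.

ρ_J = max_k |cos(kπ/153)| = cos(π/153) = 0.99979
√(1−ρ_J²) simplifies to sin(π/153) = 0.020532.
[ω*] 2 ÷ (1 + 0.020532) = 2 ÷ 1.020532 = 1.95976.
[ρ_SOR] ω* − 1 = 0.95976.

ω* = 1.95976, ρ_SOR = 0.95976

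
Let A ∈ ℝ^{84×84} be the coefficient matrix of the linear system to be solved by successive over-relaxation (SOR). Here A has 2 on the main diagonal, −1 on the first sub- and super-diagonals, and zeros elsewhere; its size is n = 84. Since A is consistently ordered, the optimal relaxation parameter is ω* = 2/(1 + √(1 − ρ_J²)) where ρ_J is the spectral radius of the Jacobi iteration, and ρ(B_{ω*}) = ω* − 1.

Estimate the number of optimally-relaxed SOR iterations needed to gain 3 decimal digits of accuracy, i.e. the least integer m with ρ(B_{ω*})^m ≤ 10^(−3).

m = 94

[ρ_J] n=84: ρ(B_J) = cos(π/(n+1)) = cos(π/85) = 0.9993171.
√(1 − cos²(π/85)) = sin(π/85) ≈ 0.0369515.
ω* = 2 / (1 + 0.0369515) = 2 / 1.0369515 ≈ 1.9287305.
Hence ρ(B_{ω*}) = 1.9287305 − 1 = 0.9287305.
3·ln10 = 6.90776; −ln(0.9287305) = 0.0739367; m = ⌈6.90776/0.0739367⌉ = ⌈93.428⌉ = 94.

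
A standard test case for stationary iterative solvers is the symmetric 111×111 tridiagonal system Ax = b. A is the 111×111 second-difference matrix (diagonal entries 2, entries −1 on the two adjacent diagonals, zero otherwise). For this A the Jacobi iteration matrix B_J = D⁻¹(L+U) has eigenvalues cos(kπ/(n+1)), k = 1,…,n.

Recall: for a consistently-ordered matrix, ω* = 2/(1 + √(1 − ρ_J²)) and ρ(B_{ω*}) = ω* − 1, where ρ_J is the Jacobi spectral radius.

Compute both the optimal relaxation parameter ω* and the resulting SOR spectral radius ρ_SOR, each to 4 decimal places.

½·tridiag(1,0,1) at n=111: λ_k = cos(kπ/112); max |λ| at k=1 ⇒ ρ_J = cos(π/112) ≈ 0.9996.
√(1 − cos²(π/112)) = sin(π/112) ≈ 0.02805.
So ω* = 2/1.02805 = 1.9454 (Young).
ρ_SOR = ω* − 1 = 1.9454 − 1 = 0.9454.

ω* = 1.9454, ρ_SOR = 0.9454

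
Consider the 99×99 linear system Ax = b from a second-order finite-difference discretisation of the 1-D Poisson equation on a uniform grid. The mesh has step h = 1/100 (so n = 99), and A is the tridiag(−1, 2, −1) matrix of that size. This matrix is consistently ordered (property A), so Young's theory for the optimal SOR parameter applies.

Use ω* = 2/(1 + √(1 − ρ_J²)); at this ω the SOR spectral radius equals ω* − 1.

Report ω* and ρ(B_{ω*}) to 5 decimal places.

ω* = 1.93909, ρ_SOR = 0.93909

spectrum of D⁻¹(L+U) = {cos(kπ/100) : 1≤k≤99}; ρ_J = cos(π/100) = 0.99951.
√(1−ρ_J²) simplifies to sin(π/100) = 0.031411.
ω* = 2/(1 + 0.031411) = 2/1.031411 = 1.93909.
ρ(B_{ω*}) = ω*−1 = 0.93909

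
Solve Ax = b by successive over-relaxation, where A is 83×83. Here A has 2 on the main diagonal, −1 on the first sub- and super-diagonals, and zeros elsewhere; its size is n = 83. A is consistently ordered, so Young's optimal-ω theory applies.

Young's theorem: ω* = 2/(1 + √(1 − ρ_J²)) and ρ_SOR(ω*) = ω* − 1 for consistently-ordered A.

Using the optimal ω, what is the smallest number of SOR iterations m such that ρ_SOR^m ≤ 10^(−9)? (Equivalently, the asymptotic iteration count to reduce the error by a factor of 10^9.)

m = 277

½·tridiag(1,0,1) at n=83: λ_k = cos(kπ/84); max |λ| at k=1 ⇒ ρ_J = cos(π/84) ≈ 0.9993007.
√(1 − cos²(π/84)) = sin(π/84) ≈ 0.0373912.
Young: ω* = 2/(1+√(1−ρ_J²)) = 2/(1+0.0373912) = 2/1.0373912 = 1.9279130.
ρ_SOR = ω* − 1 ≈ 0.9279130.
Need (0.9279130)^m ≤ 10^(−9): m ≥ 9·ln10/|ln 0.9279130| = 20.7233/0.0748173 = 276.985 ⇒ m = 277.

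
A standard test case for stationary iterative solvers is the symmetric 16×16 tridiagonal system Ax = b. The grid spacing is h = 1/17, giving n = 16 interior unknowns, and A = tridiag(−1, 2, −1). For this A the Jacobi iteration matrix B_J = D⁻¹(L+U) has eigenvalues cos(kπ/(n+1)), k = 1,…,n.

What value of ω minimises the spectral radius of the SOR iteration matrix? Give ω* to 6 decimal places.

ω* = 1.689547

[ρ_J] n=16: ρ(B_J) = cos(π/(n+1)) = cos(π/17) = 0.982973.
root = sin(π/17) = 0.1837495  (since 1−cos² = sin²).
Then 2/(1+√(1−ρ_J²)) = 2/(1+0.1837495); ω* = 2/1.1837495 = 1.689547.
ρ_SOR = ω* − 1 = 1.689547 − 1 = 0.689547.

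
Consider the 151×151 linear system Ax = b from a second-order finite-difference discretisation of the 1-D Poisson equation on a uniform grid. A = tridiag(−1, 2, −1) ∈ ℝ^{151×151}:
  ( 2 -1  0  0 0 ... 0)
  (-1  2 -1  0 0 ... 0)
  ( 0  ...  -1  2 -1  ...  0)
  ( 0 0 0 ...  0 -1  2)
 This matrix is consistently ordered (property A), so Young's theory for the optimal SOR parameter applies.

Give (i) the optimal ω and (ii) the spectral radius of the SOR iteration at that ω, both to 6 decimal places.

ω* = 1.959503, ρ_SOR = 0.959503

B_J for the 151×151 system has eigenvalues cos(kπ/152); ρ_J = cos(π/152) = 0.999786.
1 − cos²(π/152) = sin²(π/152) ⇒ √(1−ρ_J²) = sin(π/152) = 0.0206669.
[ω*] 2 ÷ (1 + 0.0206669) = 2 ÷ 1.0206669 = 1.959503.
and ρ(B_{ω*}) = 1.959503 − 1 = 0.959503.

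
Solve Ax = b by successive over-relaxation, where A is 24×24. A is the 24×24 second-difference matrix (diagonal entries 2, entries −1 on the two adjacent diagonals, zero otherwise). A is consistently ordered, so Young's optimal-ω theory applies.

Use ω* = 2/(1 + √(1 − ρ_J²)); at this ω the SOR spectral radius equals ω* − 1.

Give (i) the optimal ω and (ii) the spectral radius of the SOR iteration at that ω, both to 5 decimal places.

n=24: λ(B_J) = 1 − λ(A)/2 = cos(kπ/25); k=1 gives ρ_J = 0.99211.
√(1 − cos²(π/25)) = sin(π/25) ≈ 0.125333.
ω* = 2/(1+0.125333) = 1.77725
[ρ_SOR] ω* − 1 = 0.77725.

ω* = 1.77725, ρ_SOR = 0.77725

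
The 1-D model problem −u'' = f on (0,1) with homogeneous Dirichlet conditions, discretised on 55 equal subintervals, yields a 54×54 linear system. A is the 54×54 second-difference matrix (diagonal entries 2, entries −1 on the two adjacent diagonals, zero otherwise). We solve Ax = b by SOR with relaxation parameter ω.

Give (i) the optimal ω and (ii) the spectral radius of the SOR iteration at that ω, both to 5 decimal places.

ω* = 1.89199, ρ_SOR = 0.89199

½·tridiag(1,0,1) at n=54: λ_k = cos(kπ/55); max |λ| at k=1 ⇒ ρ_J = cos(π/55) ≈ 0.99837.
1 − cos²(π/55) = sin²(π/55) ⇒ √(1−ρ_J²) = sin(π/55) = 0.057089.
So ω* = 2/1.057089 = 1.89199 (Young).
At ω = 1.89199 every |λ(B_ω)| = ω−1, so ρ_SOR = 0.89199.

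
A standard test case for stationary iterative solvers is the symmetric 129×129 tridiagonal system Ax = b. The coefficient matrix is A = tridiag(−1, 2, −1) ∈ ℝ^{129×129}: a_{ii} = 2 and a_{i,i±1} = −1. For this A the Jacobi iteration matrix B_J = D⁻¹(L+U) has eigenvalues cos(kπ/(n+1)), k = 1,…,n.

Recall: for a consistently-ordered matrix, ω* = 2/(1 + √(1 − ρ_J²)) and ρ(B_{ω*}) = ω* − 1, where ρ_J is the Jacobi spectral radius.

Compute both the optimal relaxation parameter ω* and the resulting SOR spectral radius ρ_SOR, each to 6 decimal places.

ω* = 1.952813, ρ_SOR = 0.952813

With n=129, ρ(Jacobi) = cos(π/130) = 0.999708.
√(1 − cos²(π/130)) = sin(π/130) ≈ 0.0241637.
[ω*] 2 ÷ (1 + 0.0241637) = 2 ÷ 1.0241637 = 1.952813.
ρ_SOR = ω* − 1 ≈ 0.952813.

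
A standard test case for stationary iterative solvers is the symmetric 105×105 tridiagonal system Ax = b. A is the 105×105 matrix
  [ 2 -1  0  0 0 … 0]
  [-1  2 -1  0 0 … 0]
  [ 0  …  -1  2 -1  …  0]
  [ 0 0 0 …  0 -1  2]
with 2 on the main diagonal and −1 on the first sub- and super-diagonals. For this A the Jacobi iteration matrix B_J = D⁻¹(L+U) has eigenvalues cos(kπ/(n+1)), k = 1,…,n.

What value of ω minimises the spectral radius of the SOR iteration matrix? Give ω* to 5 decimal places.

ω* = 1.94244

½·tridiag(1,0,1) at n=105: λ_k = cos(kπ/106); max |λ| at k=1 ⇒ ρ_J = cos(π/106) ≈ 0.99956.
1 − cos²(π/106) = sin²(π/106) ⇒ √(1−ρ_J²) = sin(π/106) = 0.029633.
[ω*] 2 ÷ (1 + 0.029633) = 2 ÷ 1.029633 = 1.94244.
ρ_SOR = ω* − 1 = 1.94244 − 1 = 0.94244.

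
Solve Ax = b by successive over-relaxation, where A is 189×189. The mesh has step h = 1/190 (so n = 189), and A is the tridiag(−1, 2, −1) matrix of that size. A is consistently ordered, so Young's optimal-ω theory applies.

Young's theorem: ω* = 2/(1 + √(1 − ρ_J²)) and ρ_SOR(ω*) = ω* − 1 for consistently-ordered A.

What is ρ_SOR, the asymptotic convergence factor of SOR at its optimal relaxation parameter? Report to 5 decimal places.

ρ_SOR = 0.96747

[ρ_J] n=189: ρ(B_J) = cos(π/(n+1)) = cos(π/190) = 0.99986.
root = sin(π/190) = 0.016534  (since 1−cos² = sin²).
ω* = 2 / (1 + 0.016534) = 2 / 1.016534 ≈ 1.96747.
Hence ρ(B_{ω*}) = 1.96747 − 1 = 0.96747.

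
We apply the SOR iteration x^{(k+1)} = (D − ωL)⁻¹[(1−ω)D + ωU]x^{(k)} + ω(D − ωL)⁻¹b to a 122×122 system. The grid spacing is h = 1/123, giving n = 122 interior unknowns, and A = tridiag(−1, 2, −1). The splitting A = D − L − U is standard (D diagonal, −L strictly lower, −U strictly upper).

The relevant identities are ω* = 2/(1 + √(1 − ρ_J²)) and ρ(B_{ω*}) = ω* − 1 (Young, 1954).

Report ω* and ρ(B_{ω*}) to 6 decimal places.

ω* = 1.950195, ρ_SOR = 0.950195

With n=122, ρ(Jacobi) = cos(π/123) = 0.999674.
1 − cos²(π/123) = sin²(π/123) ⇒ √(1−ρ_J²) = sin(π/123) = 0.0255386.
Then 2/(1+√(1−ρ_J²)) = 2/(1+0.0255386); ω* = 2/1.0255386 = 1.950195.
ρ_SOR = ω* − 1 ≈ 0.950195.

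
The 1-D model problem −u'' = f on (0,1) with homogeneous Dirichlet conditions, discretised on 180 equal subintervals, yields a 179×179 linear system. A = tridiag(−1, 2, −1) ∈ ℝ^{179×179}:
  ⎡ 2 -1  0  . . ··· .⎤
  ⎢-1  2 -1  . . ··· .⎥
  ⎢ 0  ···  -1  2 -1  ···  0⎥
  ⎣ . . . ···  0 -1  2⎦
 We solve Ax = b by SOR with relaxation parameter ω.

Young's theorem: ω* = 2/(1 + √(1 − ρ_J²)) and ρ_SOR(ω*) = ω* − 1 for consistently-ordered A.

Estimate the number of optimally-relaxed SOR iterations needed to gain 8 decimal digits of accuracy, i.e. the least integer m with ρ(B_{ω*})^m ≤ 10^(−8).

n=179: λ(B_J) = 1 − λ(A)/2 = cos(kπ/180); k=1 gives ρ_J = 0.9998477.
√(1 − cos²(π/180)) = sin(π/180) ≈ 0.0174524.
Young: ω* = 2/(1+√(1−ρ_J²)) = 2/(1+0.0174524) = 2/1.0174524 = 1.9656939.
ρ_SOR = ω* − 1 = 1.9656939 − 1 = 0.9656939.
(0.9656939)^m ≤ 10^{−8}  ⇒  m·ln(0.9656939) ≤ −8·ln10  ⇒  m ≥ 527.687  ⇒  m = 528

m = 528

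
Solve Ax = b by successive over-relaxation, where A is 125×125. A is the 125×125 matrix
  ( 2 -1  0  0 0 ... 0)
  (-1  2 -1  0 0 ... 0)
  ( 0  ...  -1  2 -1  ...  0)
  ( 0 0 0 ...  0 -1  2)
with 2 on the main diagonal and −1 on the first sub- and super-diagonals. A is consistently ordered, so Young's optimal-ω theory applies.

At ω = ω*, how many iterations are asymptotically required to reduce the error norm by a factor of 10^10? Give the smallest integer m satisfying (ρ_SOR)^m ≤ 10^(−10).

ρ_J = max_k |cos(kπ/126)| = cos(π/126) = 0.9996892
√(1−ρ_J²) = |sin(π/126)| = 0.0249307
So ω* = 2/1.0249307 = 1.9513514 (Young).
ρ_SOR = ω* − 1 = 1.9513514 − 1 = 0.9513514.
10·ln10 = 23.0259; −ln(0.9513514) = 0.0498718; m = ⌈23.0259/0.0498718⌉ = ⌈461.702⌉ = 462.

m = 462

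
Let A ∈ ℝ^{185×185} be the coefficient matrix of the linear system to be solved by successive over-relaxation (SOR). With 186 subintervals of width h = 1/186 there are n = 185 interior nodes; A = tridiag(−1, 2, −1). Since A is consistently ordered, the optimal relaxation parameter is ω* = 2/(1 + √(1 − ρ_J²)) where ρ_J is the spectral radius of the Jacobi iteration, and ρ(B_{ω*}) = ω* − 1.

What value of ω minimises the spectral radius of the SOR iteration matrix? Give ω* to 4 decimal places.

ω* = 1.9668

spectrum of D⁻¹(L+U) = {cos(kπ/186) : 1≤k≤185}; ρ_J = cos(π/186) = 0.9999.
root = sin(π/186) = 0.01689  (since 1−cos² = sin²).
So ω* = 2/1.01689 = 1.9668 (Young).
[ρ_SOR] ω* − 1 = 0.9668.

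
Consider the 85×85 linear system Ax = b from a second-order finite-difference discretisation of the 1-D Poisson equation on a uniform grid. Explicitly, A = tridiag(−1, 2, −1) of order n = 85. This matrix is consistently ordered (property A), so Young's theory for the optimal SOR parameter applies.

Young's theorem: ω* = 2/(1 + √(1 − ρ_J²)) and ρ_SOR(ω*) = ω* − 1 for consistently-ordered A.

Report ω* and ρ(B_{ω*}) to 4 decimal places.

spectrum of D⁻¹(L+U) = {cos(kπ/86) : 1≤k≤85}; ρ_J = cos(π/86) = 0.9993.
√(1−ρ_J²) = |sin(π/86)| = 0.03652
So ω* = 2/1.03652 = 1.9295 (Young).
ρ_SOR = ω* − 1 ≈ 0.9295.

ω* = 1.9295, ρ_SOR = 0.9295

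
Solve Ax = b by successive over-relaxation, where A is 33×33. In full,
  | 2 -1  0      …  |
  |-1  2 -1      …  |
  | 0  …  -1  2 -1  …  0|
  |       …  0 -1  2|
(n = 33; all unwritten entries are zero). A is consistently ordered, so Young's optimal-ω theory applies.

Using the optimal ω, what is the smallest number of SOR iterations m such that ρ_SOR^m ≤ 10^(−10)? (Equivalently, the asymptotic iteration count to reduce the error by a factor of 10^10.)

[ρ_J] n=33: ρ(B_J) = cos(π/(n+1)) = cos(π/34) = 0.9957342.
root = sin(π/34) = 0.0922684  (since 1−cos² = sin²).
Then 2/(1+√(1−ρ_J²)) = 2/(1+0.0922684); ω* = 2/1.0922684 = 1.8310518.
[ρ_SOR] ω* − 1 = 0.8310518.
For 10 digits: m = 10·ln10 / (−ln 0.8310518) = 23.0259/0.185063 = 124.422; round up → m = 125.

m = 125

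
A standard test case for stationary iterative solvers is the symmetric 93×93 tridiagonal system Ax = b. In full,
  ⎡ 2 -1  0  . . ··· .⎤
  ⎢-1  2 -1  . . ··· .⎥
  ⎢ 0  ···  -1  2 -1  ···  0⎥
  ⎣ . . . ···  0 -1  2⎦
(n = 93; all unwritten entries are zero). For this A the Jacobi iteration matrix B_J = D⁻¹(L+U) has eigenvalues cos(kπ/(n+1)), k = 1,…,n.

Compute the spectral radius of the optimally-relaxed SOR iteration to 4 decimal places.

ρ_SOR = 0.9353

ρ_J = max_k |cos(kπ/94)| = cos(π/94) = 0.9994
√(1−ρ_J²) = |sin(π/94)| = 0.03341
ω* = 2/(1 + 0.03341) = 2/1.03341 = 1.9353.
At ω = 1.9353 every |λ(B_ω)| = ω−1, so ρ_SOR = 0.9353.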